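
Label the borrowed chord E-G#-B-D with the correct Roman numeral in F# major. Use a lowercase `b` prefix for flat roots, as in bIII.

In F# major scale degree 7 is E#; E is its lowered form, from F# minor. E–G#–B–D is a dominant-seventh chord — the form found in F# minor, not the diatonic vii° (E#dim). Borrowed into F# major it is written bVII7.

bVII7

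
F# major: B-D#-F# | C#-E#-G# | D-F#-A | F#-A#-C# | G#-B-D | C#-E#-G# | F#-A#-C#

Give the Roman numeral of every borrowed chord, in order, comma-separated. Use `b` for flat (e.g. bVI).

In F# major the diatonic chords are F#, G#m, A#m, B, C#, D#m, E#dim. B–D#–F# = B, C#–E#–G# = C# and F#–A#–C# = F# all belong to that set. D–F#–A is not: scale degree 6 in F# major carries D#m (vi). In F# minor the chord on that degree is D, so here it functions as bVI, borrowed from the parallel minor. G#–B–D doesn't fit — on degree 2 F# major would have G#m (ii). G#dim is the degree-2 chord of F# minor, so it is the borrowed ii°.

bVI, ii°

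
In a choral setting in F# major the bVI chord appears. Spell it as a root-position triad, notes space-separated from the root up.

Scale degree 6 in F# major is D#. bVI uses the lowered form, D, taken from F# minor. In F# minor the chord on D is D–F#–A.

D F# A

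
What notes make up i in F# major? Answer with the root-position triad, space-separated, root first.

The root, F#, is scale degree 1 — the same note in F# major and F# minor; only the chord quality changes. Stacking thirds in F# minor on F# gives F#–A–C#.

F# A C#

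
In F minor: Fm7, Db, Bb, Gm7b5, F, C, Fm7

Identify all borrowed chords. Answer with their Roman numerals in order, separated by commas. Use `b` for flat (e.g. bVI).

IV, I

In F minor (with V from harmonic minor) the diatonic chords are Fm, Gdim, Ab, Bbm, C, Db, Eb. Fm7, Db, Gm7b5 and C are all diatonic. But Bb (Bb–D–F) is foreign: the diatonic iv on degree 4 is Bbm, whereas Bb comes from F major. It is labeled IV. F (F–A–C) doesn't fit — on degree 1 F minor would have Fm (i). F is the degree-1 chord of F major, so it is the borrowed I.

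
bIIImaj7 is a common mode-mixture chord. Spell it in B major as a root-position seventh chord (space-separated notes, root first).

Scale degree 3 in B major is D#. bIIImaj7 uses the lowered form, D, taken from B minor. Building the major-seventh chord from the parallel minor on D: D–F#–A–C#.

D F# A C#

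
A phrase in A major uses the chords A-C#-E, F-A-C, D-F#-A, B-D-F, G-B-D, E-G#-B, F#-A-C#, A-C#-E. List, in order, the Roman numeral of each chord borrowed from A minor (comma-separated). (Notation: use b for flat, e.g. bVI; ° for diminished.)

bVI, ii°, bVII

A major has the diatonic set A, Bm, C#m, D, E, F#m, G#dim. A–C#–E = A, D–F#–A = D, E–G#–B = E and F#–A–C# = F#m are all diatonic. F–A–C doesn't fit — on degree 6 A major would have F#m (vi). F is the degree-6 chord of A minor, so it is the borrowed bVI. B–D–F is not: scale degree 2 in A major carries Bm (ii). In A minor the chord on that degree is Bdim, so here it functions as ii°, borrowed from the parallel minor. G–B–D doesn't fit — on degree 7 A major would have G#dim (vii°). G is the degree-7 chord of A minor, so it is the borrowed bVII.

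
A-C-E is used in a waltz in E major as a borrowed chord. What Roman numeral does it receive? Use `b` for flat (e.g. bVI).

iv

A is scale degree 4 in E major. A–C–E is a minor chord — the form found in E minor, not the diatonic IV (A). Borrowed into E major it is written iv.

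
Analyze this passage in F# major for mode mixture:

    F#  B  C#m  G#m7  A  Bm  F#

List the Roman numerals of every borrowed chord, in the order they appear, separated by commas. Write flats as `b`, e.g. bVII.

v, bIII, iv

The diatonic triads in F# major are F#, G#m, A#m, B, C#, D#m, E#dim. F#, B and G#m7 all belong to that set. But C#m (C#–E–G#) is foreign: the diatonic V on degree 5 is C#, whereas C#m comes from F# minor. It is labeled v. A (A–C#–E) doesn't fit — on degree 3 F# major would have A#m (iii). A is the degree-3 chord of F# minor, so it is the borrowed bIII. Bm (B–D–F#) doesn't fit — on degree 4 F# major would have B (IV). Bm is the degree-4 chord of F# minor, so it is the borrowed iv.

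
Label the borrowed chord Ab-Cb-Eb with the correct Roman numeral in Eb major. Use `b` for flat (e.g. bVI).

Ab is scale degree 4 in Eb major. Ab–Cb–Eb is a minor chord — the form found in Eb minor, not the diatonic IV (Ab). Borrowed into Eb major it is written iv.

iv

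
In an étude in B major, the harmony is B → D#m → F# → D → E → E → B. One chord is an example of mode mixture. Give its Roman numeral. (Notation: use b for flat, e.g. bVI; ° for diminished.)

The diatonic triads in B major are B, C#m, D#m, E, F#, G#m, A#dim. B, D#m, F# and E all belong to that set. D (D–F#–A) doesn't fit — on degree 3 B major would have D#m (iii). D is the degree-3 chord of B minor, so it is the borrowed bIII.

bIII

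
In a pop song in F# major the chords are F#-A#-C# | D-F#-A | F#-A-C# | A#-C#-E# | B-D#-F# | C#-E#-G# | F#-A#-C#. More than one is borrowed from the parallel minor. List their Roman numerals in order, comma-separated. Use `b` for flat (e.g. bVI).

bVI, i

F# major has the diatonic set F#, G#m, A#m, B, C#, D#m, E#dim. Of the given chords, F#–A#–C# = F#, A#–C#–E# = A#m, B–D#–F# = B and C#–E#–G# = C# are diatonic. But D–F#–A is foreign: the diatonic vi on degree 6 is D#m, whereas D comes from F# minor. It is labeled bVI. F#–A–C# is not: scale degree 1 in F# major carries F# (I). In F# minor the chord on that degree is F#m, so here it functions as i, borrowed from the parallel minor.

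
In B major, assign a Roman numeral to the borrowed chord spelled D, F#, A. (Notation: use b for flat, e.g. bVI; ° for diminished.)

The root D is the lowered 3rd scale degree — diatonically B major has D# there. D–F#–A is a major chord — the form found in B minor, not the diatonic iii (D#m). Borrowed into B major it is written bIII.

bIII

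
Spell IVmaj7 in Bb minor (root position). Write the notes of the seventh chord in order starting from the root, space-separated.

Eb G Bb D

IVmaj7 is built on scale degree 4, which is Eb in both Bb minor and its parallel. In Bb major the chord on Eb is Eb–G–Bb–D.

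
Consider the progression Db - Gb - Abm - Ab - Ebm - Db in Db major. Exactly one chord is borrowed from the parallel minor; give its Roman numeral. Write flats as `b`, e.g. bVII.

v

In Db major the diatonic chords are Db, Ebm, Fm, Gb, Ab, Bbm, Cdim. Db, Gb, Ab and Ebm all belong to that set. Abm (Ab–Cb–Eb) is not: scale degree 5 in Db major carries Ab (V). In Db minor the chord on that degree is Abm, so here it functions as v, borrowed from the parallel minor.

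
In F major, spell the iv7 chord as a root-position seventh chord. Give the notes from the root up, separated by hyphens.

iv7 is built on scale degree 4, which is Bb in both F major and its parallel. Stacking thirds in F minor on Bb gives Bb–Db–F–Ab.

Bb-Db-F-Ab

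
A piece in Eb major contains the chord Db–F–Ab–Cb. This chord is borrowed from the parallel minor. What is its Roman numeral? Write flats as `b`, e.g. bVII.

bVII7

The root Db is the lowered 7th scale degree — diatonically Eb major has D there. Db–F–Ab–Cb is a dominant-seventh chord — the form found in Eb minor, not the diatonic vii° (Ddim). Borrowed into Eb major it is written bVII7.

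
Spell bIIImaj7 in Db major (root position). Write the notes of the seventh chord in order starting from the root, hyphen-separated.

Scale degree 3 in Db major is F. bIIImaj7 uses the lowered form, Fb, taken from Db minor. In Db minor the chord on Fb is Fb–Ab–Cb–Eb.

Fb-Ab-Cb-Eb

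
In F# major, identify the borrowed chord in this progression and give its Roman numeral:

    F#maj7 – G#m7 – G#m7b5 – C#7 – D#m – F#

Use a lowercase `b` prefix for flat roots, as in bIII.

iiø7

In F# major the diatonic chords are F#, G#m, A#m, B, C#, D#m, E#dim. F#maj7, G#m7, C#7, D#m and F# all belong to that set. G#m7b5 (G#–B–D–F#) is not: scale degree 2 in F# major carries G#m (ii). In F# minor the chord on that degree is G#m7b5, so here it functions as iiø7, borrowed from the parallel minor.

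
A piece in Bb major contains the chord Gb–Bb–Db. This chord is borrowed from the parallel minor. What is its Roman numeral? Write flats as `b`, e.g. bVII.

Gb is the lowered form of scale degree 6 in Bb major (the diatonic degree 6 is G). Gb–Bb–Db is a major chord — the form found in Bb minor, not the diatonic vi (Gm). Borrowed into Bb major it is written bVI.

bVI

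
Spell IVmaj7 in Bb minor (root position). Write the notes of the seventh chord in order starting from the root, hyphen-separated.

Eb-G-Bb-D

IVmaj7 is built on scale degree 4, which is Eb in both Bb minor and its parallel. In Bb major the chord on Eb is Eb–G–Bb–D.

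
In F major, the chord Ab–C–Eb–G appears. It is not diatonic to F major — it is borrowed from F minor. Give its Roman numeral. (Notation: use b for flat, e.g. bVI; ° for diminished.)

Ab is the lowered form of scale degree 3 in F major (the diatonic degree 3 is A). The diatonic chord on degree 3 would be Am (iii), but Ab–C–Eb–G is the major-seventh chord from F minor. As a borrowed chord it is labeled bIIImaj7.

bIIImaj7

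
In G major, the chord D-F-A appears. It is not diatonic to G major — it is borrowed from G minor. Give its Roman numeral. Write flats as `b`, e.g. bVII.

v

The root D is the diatonic 5th degree of G major; the borrowing shows in the chord quality. The diatonic chord on degree 5 would be D (V), but D–F–A is the minor chord from G minor. As a borrowed chord it is labeled v.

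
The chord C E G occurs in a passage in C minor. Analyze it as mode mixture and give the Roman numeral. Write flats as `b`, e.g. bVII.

C is scale degree 1 in C minor. Diatonically C minor has Cm (i) on that degree; C–E–G is instead the major chord native to C major, so it takes the label I.

I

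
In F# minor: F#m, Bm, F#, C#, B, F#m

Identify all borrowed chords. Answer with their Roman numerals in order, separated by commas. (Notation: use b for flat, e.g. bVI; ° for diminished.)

I, IV

In F# minor (with V from harmonic minor) the diatonic chords are F#m, G#dim, A, Bm, C#, D, E. F#m, Bm and C# all belong to that set. But F# (F#–A#–C#) is foreign: the diatonic i on degree 1 is F#m, whereas F# comes from F# major. It is labeled I. But B (B–D#–F#) is foreign: the diatonic iv on degree 4 is Bm, whereas B comes from F# major. It is labeled IV.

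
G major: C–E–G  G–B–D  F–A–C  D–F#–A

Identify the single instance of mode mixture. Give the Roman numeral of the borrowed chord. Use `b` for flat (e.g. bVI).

bVII

The diatonic triads in G major are G, Am, Bm, C, D, Em, F#dim. C–E–G = C, G–B–D = G and D–F#–A = D are all diatonic. But F–A–C is foreign: the diatonic vii° on degree 7 is F#dim, whereas F comes from G minor. It is labeled bVII.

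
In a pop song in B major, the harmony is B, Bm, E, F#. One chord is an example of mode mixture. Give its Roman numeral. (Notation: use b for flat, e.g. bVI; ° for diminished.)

i

In B major the diatonic chords are B, C#m, D#m, E, F#, G#m, A#dim. B, E and F# all belong to that set. Bm (B–D–F#) is not: scale degree 1 in B major carries B (I). In B minor the chord on that degree is Bm, so here it functions as i, borrowed from the parallel minor.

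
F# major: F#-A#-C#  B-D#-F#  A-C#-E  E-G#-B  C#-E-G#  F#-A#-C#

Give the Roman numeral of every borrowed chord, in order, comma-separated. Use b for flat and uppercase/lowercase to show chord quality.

In F# major the diatonic chords are F#, G#m, A#m, B, C#, D#m, E#dim. F#–A#–C# = F# and B–D#–F# = B both belong to that set. But A–C#–E is foreign: the diatonic iii on degree 3 is A#m, whereas A comes from F# minor. It is labeled bIII. E–G#–B doesn't fit — on degree 7 F# major would have E#dim (vii°). E is the degree-7 chord of F# minor, so it is the borrowed bVII. But C#–E–G# is foreign: the diatonic V on degree 5 is C#, whereas C#m comes from F# minor. It is labeled v.

bIII, bVII, v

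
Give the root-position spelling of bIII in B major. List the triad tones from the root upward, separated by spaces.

bIII is built on the lowered scale degree 3. In B major degree 3 is D#; lowered it becomes D. Building the major chord from the parallel minor on D: D–F#–A.

D F# A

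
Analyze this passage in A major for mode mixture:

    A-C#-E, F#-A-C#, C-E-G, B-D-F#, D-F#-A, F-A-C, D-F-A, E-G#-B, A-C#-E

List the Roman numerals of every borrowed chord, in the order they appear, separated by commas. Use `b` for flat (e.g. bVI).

bIII, bVI, iv

A major has the diatonic set A, Bm, C#m, D, E, F#m, G#dim. Of the given chords, A–C#–E = A, F#–A–C# = F#m, B–D–F# = Bm, D–F#–A = D and E–G#–B = E are diatonic. C–E–G is not: scale degree 3 in A major carries C#m (iii). In A minor the chord on that degree is C, so here it functions as bIII, borrowed from the parallel minor. F–A–C is not: scale degree 6 in A major carries F#m (vi). In A minor the chord on that degree is F, so here it functions as bVI, borrowed from the parallel minor. D–F–A doesn't fit — on degree 4 A major would have D (IV). Dm is the degree-4 chord of A minor, so it is the borrowed iv.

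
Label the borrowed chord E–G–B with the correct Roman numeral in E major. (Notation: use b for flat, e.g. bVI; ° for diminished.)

The root E is the diatonic 1st degree of E major; the borrowing shows in the chord quality. The diatonic chord on degree 1 would be E (I), but E–G–B is the minor chord from E minor. As a borrowed chord it is labeled i.

i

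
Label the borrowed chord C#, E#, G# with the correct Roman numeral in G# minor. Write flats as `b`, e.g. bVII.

C# is scale degree 4 in G# minor. C#–E#–G# is a major chord — the form found in G# major, not the diatonic iv (C#m). Borrowed into G# minor it is written IV.

IV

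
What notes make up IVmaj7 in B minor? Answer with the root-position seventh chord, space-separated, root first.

The root, E, is scale degree 4 — the same note in B minor and B major; only the chord quality changes. In B major the chord on E is E–G#–B–D#.

E G# B D#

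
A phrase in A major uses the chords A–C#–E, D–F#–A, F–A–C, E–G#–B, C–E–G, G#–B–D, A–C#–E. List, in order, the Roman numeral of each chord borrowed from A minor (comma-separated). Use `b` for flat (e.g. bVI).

bVI, bIII

In A major the diatonic chords are A, Bm, C#m, D, E, F#m, G#dim. A–C#–E = A, D–F#–A = D, E–G#–B = E and G#–B–D = G#dim all belong to that set. F–A–C is not: scale degree 6 in A major carries F#m (vi). In A minor the chord on that degree is F, so here it functions as bVI, borrowed from the parallel minor. C–E–G doesn't fit — on degree 3 A major would have C#m (iii). C is the degree-3 chord of A minor, so it is the borrowed bIII.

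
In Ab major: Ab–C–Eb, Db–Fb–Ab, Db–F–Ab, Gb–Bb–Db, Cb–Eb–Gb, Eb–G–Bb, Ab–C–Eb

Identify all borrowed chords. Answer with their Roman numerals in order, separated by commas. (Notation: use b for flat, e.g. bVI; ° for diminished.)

In Ab major the diatonic chords are Ab, Bbm, Cm, Db, Eb, Fm, Gdim. Ab–C–Eb = Ab, Db–F–Ab = Db and Eb–G–Bb = Eb all belong to that set. But Db–Fb–Ab is foreign: the diatonic IV on degree 4 is Db, whereas Dbm comes from Ab minor. It is labeled iv. Gb–Bb–Db doesn't fit — on degree 7 Ab major would have Gdim (vii°). Gb is the degree-7 chord of Ab minor, so it is the borrowed bVII. Cb–Eb–Gb is not: scale degree 3 in Ab major carries Cm (iii). In Ab minor the chord on that degree is Cb, so here it functions as bIII, borrowed from the parallel minor.

iv, bVII, bIII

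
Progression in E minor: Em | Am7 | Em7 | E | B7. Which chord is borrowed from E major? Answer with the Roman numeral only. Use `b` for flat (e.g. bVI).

In E minor (with V from harmonic minor) the diatonic chords are Em, F#dim, G, Am, B, C, D. Em, Am7, Em7 and B7 are all diatonic. But E (E–G#–B) is foreign: the diatonic i on degree 1 is Em, whereas E comes from E major. It is labeled I.

I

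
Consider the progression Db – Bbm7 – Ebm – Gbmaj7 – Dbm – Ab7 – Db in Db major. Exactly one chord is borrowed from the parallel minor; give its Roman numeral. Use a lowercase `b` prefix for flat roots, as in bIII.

i

Db major has the diatonic set Db, Ebm, Fm, Gb, Ab, Bbm, Cdim. Db, Bbm7, Ebm, Gbmaj7 and Ab7 all belong to that set. Dbm (Db–Fb–Ab) is not: scale degree 1 in Db major carries Db (I). In Db minor the chord on that degree is Dbm, so here it functions as i, borrowed from the parallel minor.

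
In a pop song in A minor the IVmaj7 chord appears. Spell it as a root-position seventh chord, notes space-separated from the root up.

D F# A C#

The root, D, is scale degree 4 — the same note in A minor and A major; only the chord quality changes. In A major the chord on D is D–F#–A–C#.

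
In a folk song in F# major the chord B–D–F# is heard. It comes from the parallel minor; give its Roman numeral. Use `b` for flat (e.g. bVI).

iv

B is scale degree 4 in F# major. Diatonically F# major has B (IV) on that degree; B–D–F# is instead the minor chord native to F# minor, so it takes the label iv.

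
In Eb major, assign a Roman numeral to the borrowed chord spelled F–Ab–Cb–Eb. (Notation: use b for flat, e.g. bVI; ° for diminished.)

The root F is the diatonic 2nd degree of Eb major; the borrowing shows in the chord quality. F–Ab–Cb–Eb is a half-diminished-seventh chord — the form found in Eb minor, not the diatonic ii (Fm). Borrowed into Eb major it is written iiø7.

iiø7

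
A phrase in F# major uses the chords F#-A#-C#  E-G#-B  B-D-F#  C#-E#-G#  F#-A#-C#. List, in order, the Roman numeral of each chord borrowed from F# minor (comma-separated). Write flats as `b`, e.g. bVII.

bVII, iv

F# major has the diatonic set F#, G#m, A#m, B, C#, D#m, E#dim. F#–A#–C# = F# and C#–E#–G# = C# are both diatonic. E–G#–B is not: scale degree 7 in F# major carries E#dim (vii°). In F# minor the chord on that degree is E, so here it functions as bVII, borrowed from the parallel minor. B–D–F# doesn't fit — on degree 4 F# major would have B (IV). Bm is the degree-4 chord of F# minor, so it is the borrowed iv.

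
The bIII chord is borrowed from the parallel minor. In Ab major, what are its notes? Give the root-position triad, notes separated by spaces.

Cb Eb Gb

The root of bIII is the lowered 3rd degree: C becomes Cb. In Ab minor the chord on Cb is Cb–Eb–Gb.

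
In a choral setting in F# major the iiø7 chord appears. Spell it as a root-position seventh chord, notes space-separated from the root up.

G# B D F#

iiø7 is built on scale degree 2, which is G# in both F# major and its parallel. In F# minor the chord on G# is G#–B–D–F#.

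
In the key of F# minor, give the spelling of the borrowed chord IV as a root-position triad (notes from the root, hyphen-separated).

The root, B, is scale degree 4 — the same note in F# minor and F# major; only the chord quality changes. Stacking thirds in F# major on B gives B–D#–F#.

B-D#-F#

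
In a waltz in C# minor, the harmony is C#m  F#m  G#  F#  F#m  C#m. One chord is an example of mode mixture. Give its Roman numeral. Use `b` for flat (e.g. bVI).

In C# minor (with V from harmonic minor) the diatonic chords are C#m, D#dim, E, F#m, G#, A, B. C#m, F#m and G# are all diatonic. But F# (F#–A#–C#) is foreign: the diatonic iv on degree 4 is F#m, whereas F# comes from C# major. It is labeled IV.

IV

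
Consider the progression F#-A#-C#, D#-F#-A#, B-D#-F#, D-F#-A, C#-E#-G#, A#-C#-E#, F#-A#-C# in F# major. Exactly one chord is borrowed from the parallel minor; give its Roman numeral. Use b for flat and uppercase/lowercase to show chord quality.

F# major has the diatonic set F#, G#m, A#m, B, C#, D#m, E#dim. F#–A#–C# = F#, D#–F#–A# = D#m, B–D#–F# = B, C#–E#–G# = C# and A#–C#–E# = A#m are all diatonic. But D–F#–A is foreign: the diatonic vi on degree 6 is D#m, whereas D comes from F# minor. It is labeled bVI.

bVI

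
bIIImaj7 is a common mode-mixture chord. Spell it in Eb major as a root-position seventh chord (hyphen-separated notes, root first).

Scale degree 3 in Eb major is G. bIIImaj7 uses the lowered form, Gb, taken from Eb minor. Stacking thirds in Eb minor on Gb gives Gb–Bb–Db–F.

Gb-Bb-Db-F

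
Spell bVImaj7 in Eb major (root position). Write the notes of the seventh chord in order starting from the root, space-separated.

Cb Eb Gb Bb

Scale degree 6 in Eb major is C. bVImaj7 uses the lowered form, Cb, taken from Eb minor. In Eb minor the chord on Cb is Cb–Eb–Gb–Bb.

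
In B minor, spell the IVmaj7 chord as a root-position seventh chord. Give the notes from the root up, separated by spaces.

E G# B D#

IVmaj7 is built on scale degree 4, which is E in both B minor and its parallel. In B major the chord on E is E–G#–B–D#.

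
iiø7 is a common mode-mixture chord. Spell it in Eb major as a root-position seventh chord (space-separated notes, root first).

iiø7 is built on scale degree 2, which is F in both Eb major and its parallel. Stacking thirds in Eb minor on F gives F–Ab–Cb–Eb.

F Ab Cb Eb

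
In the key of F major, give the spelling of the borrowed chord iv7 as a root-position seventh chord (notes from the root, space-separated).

Bb Db F Ab

The root, Bb, is scale degree 4 — the same note in F major and F minor; only the chord quality changes. In F minor the chord on Bb is Bb–Db–F–Ab.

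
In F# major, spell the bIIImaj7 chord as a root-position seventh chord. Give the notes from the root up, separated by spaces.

bIIImaj7 is built on the lowered scale degree 3. In F# major degree 3 is A#; lowered it becomes A. Building the major-seventh chord from the parallel minor on A: A–C#–E–G#.

A C# E G#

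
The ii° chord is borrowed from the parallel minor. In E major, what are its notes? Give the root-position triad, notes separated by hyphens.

ii° is built on scale degree 2, which is F# in both E major and its parallel. Building the diminished chord from the parallel minor on F#: F#–A–C.

F#-A-C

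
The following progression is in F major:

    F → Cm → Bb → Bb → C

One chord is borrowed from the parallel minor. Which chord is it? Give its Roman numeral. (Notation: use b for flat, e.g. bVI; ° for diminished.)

F major has the diatonic set F, Gm, Am, Bb, C, Dm, Edim. F, Bb and C all belong to that set. Cm (C–Eb–G) doesn't fit — on degree 5 F major would have C (V). Cm is the degree-5 chord of F minor, so it is the borrowed v.

v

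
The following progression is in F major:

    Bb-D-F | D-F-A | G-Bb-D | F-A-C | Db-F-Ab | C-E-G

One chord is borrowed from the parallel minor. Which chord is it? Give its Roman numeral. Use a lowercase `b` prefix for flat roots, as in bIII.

bVI

The diatonic triads in F major are F, Gm, Am, Bb, C, Dm, Edim. Bb–D–F = Bb, D–F–A = Dm, G–Bb–D = Gm, F–A–C = F and C–E–G = C are all diatonic. Db–F–Ab is not: scale degree 6 in F major carries Dm (vi). In F minor the chord on that degree is Db, so here it functions as bVI, borrowed from the parallel minor.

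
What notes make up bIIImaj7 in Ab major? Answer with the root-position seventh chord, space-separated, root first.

Cb Eb Gb Bb

The root of bIIImaj7 is the lowered 3rd degree: C becomes Cb. In Ab minor the chord on Cb is Cb–Eb–Gb–Bb.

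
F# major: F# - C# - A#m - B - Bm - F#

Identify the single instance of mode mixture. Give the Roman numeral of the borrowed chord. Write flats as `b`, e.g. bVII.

F# major has the diatonic set F#, G#m, A#m, B, C#, D#m, E#dim. Of the given chords, F#, C#, A#m and B are diatonic. Bm (B–D–F#) doesn't fit — on degree 4 F# major would have B (IV). Bm is the degree-4 chord of F# minor, so it is the borrowed iv.

iv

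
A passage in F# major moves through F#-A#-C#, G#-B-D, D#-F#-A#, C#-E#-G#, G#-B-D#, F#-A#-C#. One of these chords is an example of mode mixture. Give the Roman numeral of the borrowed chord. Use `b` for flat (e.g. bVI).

ii°

The diatonic triads in F# major are F#, G#m, A#m, B, C#, D#m, E#dim. F#–A#–C# = F#, D#–F#–A# = D#m, C#–E#–G# = C# and G#–B–D# = G#m all belong to that set. G#–B–D doesn't fit — on degree 2 F# major would have G#m (ii). G#dim is the degree-2 chord of F# minor, so it is the borrowed ii°.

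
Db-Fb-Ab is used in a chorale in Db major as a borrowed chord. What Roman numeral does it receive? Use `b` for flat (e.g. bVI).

i

The root Db is the diatonic 1st degree of Db major; the borrowing shows in the chord quality. The diatonic chord on degree 1 would be Db (I), but Db–Fb–Ab is the minor chord from Db minor. As a borrowed chord it is labeled i.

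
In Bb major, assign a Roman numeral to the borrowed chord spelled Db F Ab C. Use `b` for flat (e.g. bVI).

Db is the lowered form of scale degree 3 in Bb major (the diatonic degree 3 is D). Diatonically Bb major has Dm (iii) on that degree; Db–F–Ab–C is instead the major-seventh chord native to Bb minor, so it takes the label bIIImaj7.

bIIImaj7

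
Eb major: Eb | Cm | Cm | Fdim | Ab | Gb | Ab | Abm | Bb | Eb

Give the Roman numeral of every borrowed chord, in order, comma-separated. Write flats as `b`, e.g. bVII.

ii°, bIII, iv

The diatonic triads in Eb major are Eb, Fm, Gm, Ab, Bb, Cm, Ddim. Eb, Cm, Ab and Bb are all diatonic. But Fdim (F–Ab–Cb) is foreign: the diatonic ii on degree 2 is Fm, whereas Fdim comes from Eb minor. It is labeled ii°. Gb (Gb–Bb–Db) is not: scale degree 3 in Eb major carries Gm (iii). In Eb minor the chord on that degree is Gb, so here it functions as bIII, borrowed from the parallel minor. Abm (Ab–Cb–Eb) doesn't fit — on degree 4 Eb major would have Ab (IV). Abm is the degree-4 chord of Eb minor, so it is the borrowed iv.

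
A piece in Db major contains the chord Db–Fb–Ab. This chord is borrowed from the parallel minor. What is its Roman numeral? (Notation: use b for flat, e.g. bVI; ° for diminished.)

i

Db is scale degree 1 in Db major. Db–Fb–Ab is a minor chord — the form found in Db minor, not the diatonic I (Db). Borrowed into Db major it is written i.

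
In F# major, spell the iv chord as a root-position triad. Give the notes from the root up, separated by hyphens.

B-D-F#

The root, B, is scale degree 4 — the same note in F# major and F# minor; only the chord quality changes. Building the minor chord from the parallel minor on B: B–D–F#.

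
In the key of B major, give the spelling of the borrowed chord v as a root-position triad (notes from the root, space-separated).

The root, F#, is scale degree 5 — the same note in B major and B minor; only the chord quality changes. Building the minor chord from the parallel minor on F#: F#–A–C#.

F# A C#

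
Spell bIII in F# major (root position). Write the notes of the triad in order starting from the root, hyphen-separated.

A-C#-E

The root of bIII is the lowered 3rd degree: A# becomes A. In F# minor the chord on A is A–C#–E.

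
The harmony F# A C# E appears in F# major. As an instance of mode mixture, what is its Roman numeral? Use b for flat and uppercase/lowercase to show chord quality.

F# is scale degree 1 in F# major. Diatonically F# major has F# (I) on that degree; F#–A–C#–E is instead the minor-seventh chord native to F# minor, so it takes the label i7.

i7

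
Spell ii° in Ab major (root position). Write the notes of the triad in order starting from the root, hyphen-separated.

Bb-Db-Fb

The root, Bb, is scale degree 2 — the same note in Ab major and Ab minor; only the chord quality changes. Building the diminished chord from the parallel minor on Bb: Bb–Db–Fb.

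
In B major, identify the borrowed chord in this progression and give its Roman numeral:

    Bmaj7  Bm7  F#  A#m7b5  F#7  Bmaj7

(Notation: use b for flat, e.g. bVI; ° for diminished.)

i7

The diatonic triads in B major are B, C#m, D#m, E, F#, G#m, A#dim. Bmaj7, F#, A#m7b5 and F#7 are all diatonic. But Bm7 (B–D–F#–A) is foreign: the diatonic I on degree 1 is B, whereas Bm7 comes from B minor. It is labeled i7.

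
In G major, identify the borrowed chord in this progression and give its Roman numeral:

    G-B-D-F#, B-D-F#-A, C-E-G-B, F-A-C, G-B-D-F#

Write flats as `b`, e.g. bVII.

bVII

The diatonic triads in G major are G, Am, Bm, C, D, Em, F#dim. G–B–D–F# = Gmaj7, B–D–F#–A = Bm7 and C–E–G–B = Cmaj7 are all diatonic. But F–A–C is foreign: the diatonic vii° on degree 7 is F#dim, whereas F comes from G minor. It is labeled bVII.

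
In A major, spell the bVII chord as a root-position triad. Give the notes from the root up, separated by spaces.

bVII is built on the lowered scale degree 7. In A major degree 7 is G#; lowered it becomes G. In A minor the chord on G is G–B–D.

G B D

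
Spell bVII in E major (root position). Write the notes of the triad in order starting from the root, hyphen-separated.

D-F#-A

The root of bVII is the lowered 7th degree: D# becomes D. Building the major chord from the parallel minor on D: D–F#–A.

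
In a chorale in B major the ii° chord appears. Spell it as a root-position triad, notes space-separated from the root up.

C# E G

The root, C#, is scale degree 2 — the same note in B major and B minor; only the chord quality changes. Building the diminished chord from the parallel minor on C#: C#–E–G.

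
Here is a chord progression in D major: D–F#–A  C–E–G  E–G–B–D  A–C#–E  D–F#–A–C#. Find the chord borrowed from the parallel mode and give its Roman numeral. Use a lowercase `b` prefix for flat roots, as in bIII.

In D major the diatonic chords are D, Em, F#m, G, A, Bm, C#dim. Of the given chords, D–F#–A = D, E–G–B–D = Em7, A–C#–E = A and D–F#–A–C# = Dmaj7 are diatonic. But C–E–G is foreign: the diatonic vii° on degree 7 is C#dim, whereas C comes from D minor. It is labeled bVII.

bVII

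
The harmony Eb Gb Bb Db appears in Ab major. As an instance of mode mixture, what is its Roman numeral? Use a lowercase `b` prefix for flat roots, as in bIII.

Eb is scale degree 5 in Ab major. Eb–Gb–Bb–Db is a minor-seventh chord — the form found in Ab minor, not the diatonic V (Eb). Borrowed into Ab major it is written v7.

v7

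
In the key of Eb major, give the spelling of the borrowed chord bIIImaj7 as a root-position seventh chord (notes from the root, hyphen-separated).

Gb-Bb-Db-F

Scale degree 3 in Eb major is G. bIIImaj7 uses the lowered form, Gb, taken from Eb minor. Stacking thirds in Eb minor on Gb gives Gb–Bb–Db–F.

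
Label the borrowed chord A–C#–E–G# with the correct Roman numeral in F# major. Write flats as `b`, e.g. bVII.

bIIImaj7

The root A is the lowered 3rd scale degree — diatonically F# major has A# there. Diatonically F# major has A#m (iii) on that degree; A–C#–E–G# is instead the major-seventh chord native to F# minor, so it takes the label bIIImaj7.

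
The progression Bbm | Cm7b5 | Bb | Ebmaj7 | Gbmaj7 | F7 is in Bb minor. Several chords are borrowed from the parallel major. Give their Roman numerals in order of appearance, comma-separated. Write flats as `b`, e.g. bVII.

Bb minor has the diatonic set Bbm, Cdim, Db, Ebm, F, Gb, Ab (with V from harmonic minor). Of the given chords, Bbm, Cm7b5, Gbmaj7 and F7 are diatonic. Bb (Bb–D–F) is not: scale degree 1 in Bb minor carries Bbm (i). In Bb major the chord on that degree is Bb, so here it functions as I, borrowed from the parallel major. Ebmaj7 (Eb–G–Bb–D) doesn't fit — on degree 4 Bb minor would have Ebm (iv). Ebmaj7 is the degree-4 chord of Bb major, so it is the borrowed IVmaj7.

I, IVmaj7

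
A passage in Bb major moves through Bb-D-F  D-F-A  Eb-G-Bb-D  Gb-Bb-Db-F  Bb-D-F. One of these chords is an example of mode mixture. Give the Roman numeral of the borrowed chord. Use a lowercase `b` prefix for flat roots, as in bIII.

bVImaj7

In Bb major the diatonic chords are Bb, Cm, Dm, Eb, F, Gm, Adim. Bb–D–F = Bb, D–F–A = Dm and Eb–G–Bb–D = Ebmaj7 all belong to that set. But Gb–Bb–Db–F is foreign: the diatonic vi on degree 6 is Gm, whereas Gbmaj7 comes from Bb minor. It is labeled bVImaj7.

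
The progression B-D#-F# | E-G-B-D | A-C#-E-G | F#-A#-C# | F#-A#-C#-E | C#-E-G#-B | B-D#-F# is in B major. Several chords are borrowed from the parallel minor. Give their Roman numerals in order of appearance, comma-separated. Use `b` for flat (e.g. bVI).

iv7, bVII7

In B major the diatonic chords are B, C#m, D#m, E, F#, G#m, A#dim. B–D#–F# = B, F#–A#–C# = F#, F#–A#–C#–E = F#7 and C#–E–G#–B = C#m7 all belong to that set. E–G–B–D doesn't fit — on degree 4 B major would have E (IV). Em7 is the degree-4 chord of B minor, so it is the borrowed iv7. But A–C#–E–G is foreign: the diatonic vii° on degree 7 is A#dim, whereas A7 comes from B minor. It is labeled bVII7.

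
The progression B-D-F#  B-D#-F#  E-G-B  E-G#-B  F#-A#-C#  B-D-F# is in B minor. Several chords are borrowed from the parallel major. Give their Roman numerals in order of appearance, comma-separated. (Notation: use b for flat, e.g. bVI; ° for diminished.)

I, IV

In B minor (with V from harmonic minor) the diatonic chords are Bm, C#dim, D, Em, F#, G, A. Of the given chords, B–D–F# = Bm, E–G–B = Em and F#–A#–C# = F# are diatonic. But B–D#–F# is foreign: the diatonic i on degree 1 is Bm, whereas B comes from B major. It is labeled I. E–G#–B doesn't fit — on degree 4 B minor would have Em (iv). E is the degree-4 chord of B major, so it is the borrowed IV.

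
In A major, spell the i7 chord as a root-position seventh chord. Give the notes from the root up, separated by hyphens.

A-C-E-G

i7 is built on scale degree 1, which is A in both A major and its parallel. In A minor the chord on A is A–C–E–G.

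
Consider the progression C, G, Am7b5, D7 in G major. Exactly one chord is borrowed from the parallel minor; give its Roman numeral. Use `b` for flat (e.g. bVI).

In G major the diatonic chords are G, Am, Bm, C, D, Em, F#dim. Of the given chords, C, G and D7 are diatonic. Am7b5 (A–C–Eb–G) doesn't fit — on degree 2 G major would have Am (ii). Am7b5 is the degree-2 chord of G minor, so it is the borrowed iiø7.

iiø7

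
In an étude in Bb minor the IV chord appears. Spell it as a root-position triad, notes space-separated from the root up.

The root, Eb, is scale degree 4 — the same note in Bb minor and Bb major; only the chord quality changes. Building the major chord from the parallel major on Eb: Eb–G–Bb.

Eb G Bb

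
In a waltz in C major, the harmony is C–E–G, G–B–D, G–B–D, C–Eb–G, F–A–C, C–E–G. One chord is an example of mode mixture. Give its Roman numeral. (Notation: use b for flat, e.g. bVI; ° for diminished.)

C major has the diatonic set C, Dm, Em, F, G, Am, Bdim. C–E–G = C, G–B–D = G and F–A–C = F are all diatonic. C–Eb–G doesn't fit — on degree 1 C major would have C (I). Cm is the degree-1 chord of C minor, so it is the borrowed i.

i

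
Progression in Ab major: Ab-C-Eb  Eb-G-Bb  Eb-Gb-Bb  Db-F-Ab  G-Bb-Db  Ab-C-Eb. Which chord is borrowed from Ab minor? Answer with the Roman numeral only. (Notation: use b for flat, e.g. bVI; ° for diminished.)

The diatonic triads in Ab major are Ab, Bbm, Cm, Db, Eb, Fm, Gdim. Ab–C–Eb = Ab, Eb–G–Bb = Eb, Db–F–Ab = Db and G–Bb–Db = Gdim are all diatonic. Eb–Gb–Bb doesn't fit — on degree 5 Ab major would have Eb (V). Ebm is the degree-5 chord of Ab minor, so it is the borrowed v.

v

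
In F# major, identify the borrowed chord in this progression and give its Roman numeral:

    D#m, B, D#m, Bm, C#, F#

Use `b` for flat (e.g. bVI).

The diatonic triads in F# major are F#, G#m, A#m, B, C#, D#m, E#dim. D#m, B, C# and F# all belong to that set. But Bm (B–D–F#) is foreign: the diatonic IV on degree 4 is B, whereas Bm comes from F# minor. It is labeled iv.

iv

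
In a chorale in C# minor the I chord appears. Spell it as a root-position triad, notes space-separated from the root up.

The root, C#, is scale degree 1 — the same note in C# minor and C# major; only the chord quality changes. In C# major the chord on C# is C#–E#–G#.

C# E# G#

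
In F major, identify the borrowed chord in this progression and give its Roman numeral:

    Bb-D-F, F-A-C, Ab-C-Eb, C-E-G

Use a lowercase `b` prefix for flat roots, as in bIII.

bIII

F major has the diatonic set F, Gm, Am, Bb, C, Dm, Edim. Of the given chords, Bb–D–F = Bb, F–A–C = F and C–E–G = C are diatonic. Ab–C–Eb doesn't fit — on degree 3 F major would have Am (iii). Ab is the degree-3 chord of F minor, so it is the borrowed bIII.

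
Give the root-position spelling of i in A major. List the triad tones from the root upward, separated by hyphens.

A-C-E

i is built on scale degree 1, which is A in both A major and its parallel. Building the minor chord from the parallel minor on A: A–C–E.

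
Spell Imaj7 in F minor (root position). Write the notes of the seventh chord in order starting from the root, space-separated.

Imaj7 is built on scale degree 1, which is F in both F minor and its parallel. In F major the chord on F is F–A–C–E.

F A C E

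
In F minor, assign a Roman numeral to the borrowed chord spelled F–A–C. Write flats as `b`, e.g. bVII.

The root F is the diatonic 1st degree of F minor; the borrowing shows in the chord quality. Diatonically F minor has Fm (i) on that degree; F–A–C is instead the major chord native to F major, so it takes the label I.

I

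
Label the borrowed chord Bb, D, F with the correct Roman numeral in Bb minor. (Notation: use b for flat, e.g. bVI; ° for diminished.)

The root Bb is the diatonic 1st degree of Bb minor; the borrowing shows in the chord quality. Diatonically Bb minor has Bbm (i) on that degree; Bb–D–F is instead the major chord native to Bb major, so it takes the label I.

I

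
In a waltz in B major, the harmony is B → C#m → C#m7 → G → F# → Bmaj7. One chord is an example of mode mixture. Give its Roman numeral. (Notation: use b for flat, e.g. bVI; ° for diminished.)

The diatonic triads in B major are B, C#m, D#m, E, F#, G#m, A#dim. Of the given chords, B, C#m, C#m7, F# and Bmaj7 are diatonic. G (G–B–D) doesn't fit — on degree 6 B major would have G#m (vi). G is the degree-6 chord of B minor, so it is the borrowed bVI.

bVI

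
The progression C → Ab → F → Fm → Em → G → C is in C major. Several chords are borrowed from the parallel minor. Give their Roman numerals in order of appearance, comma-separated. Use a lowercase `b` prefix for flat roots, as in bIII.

C major has the diatonic set C, Dm, Em, F, G, Am, Bdim. C, F, Em and G are all diatonic. Ab (Ab–C–Eb) is not: scale degree 6 in C major carries Am (vi). In C minor the chord on that degree is Ab, so here it functions as bVI, borrowed from the parallel minor. Fm (F–Ab–C) is not: scale degree 4 in C major carries F (IV). In C minor the chord on that degree is Fm, so here it functions as iv, borrowed from the parallel minor.

bVI, iv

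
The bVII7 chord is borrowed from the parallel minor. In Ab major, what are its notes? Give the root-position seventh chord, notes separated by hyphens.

The root of bVII7 is the lowered 7th degree: G becomes Gb. Building the dominant-seventh chord from the parallel minor on Gb: Gb–Bb–Db–Fb.

Gb-Bb-Db-Fb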